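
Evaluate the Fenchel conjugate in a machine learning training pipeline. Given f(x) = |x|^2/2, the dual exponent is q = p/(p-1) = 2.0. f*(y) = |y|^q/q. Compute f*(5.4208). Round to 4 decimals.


The conjugate exponent q satisfies 1/p + 1/q = 1.
p = 2, so q = 2/(2 - 1) = 2.0
|y|^q = 5.4208^2.0 = 29.3851
f*(5.4208) = 29.3851 / 2.0 = 14.6925


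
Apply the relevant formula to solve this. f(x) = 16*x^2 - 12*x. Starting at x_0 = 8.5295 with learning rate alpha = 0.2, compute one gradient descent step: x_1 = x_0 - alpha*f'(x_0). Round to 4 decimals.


We compute the gradient at x_0 and apply the update.
f'(x) = 32*x - 12
f'(8.5295) = 32*8.5295 - 12 = 260.944
x_1 = 8.5295 - 0.2*260.944 = -43.6593


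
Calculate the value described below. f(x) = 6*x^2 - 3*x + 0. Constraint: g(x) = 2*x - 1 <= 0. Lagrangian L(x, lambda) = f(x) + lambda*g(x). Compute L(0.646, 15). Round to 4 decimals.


Step 1: Evaluate f(x).
f(0.646) = 6*0.646^2 - 3*0.646 + 0 = 0.5659
Step 2: Evaluate g(x).
g(0.646) = 2*0.646 - 1 = 0.292
Step 3: Compute Lagrangian.
L = 0.5659 + 15*0.292 = 4.9459


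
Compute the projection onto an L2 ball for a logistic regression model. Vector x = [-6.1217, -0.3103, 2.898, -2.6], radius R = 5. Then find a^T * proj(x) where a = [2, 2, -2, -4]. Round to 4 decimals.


Step 1: Compute ||x|| (intermediates to 6 decimals).
||x|| = sqrt((-6.1217)^2 + (-0.3103)^2 + 2.898^2 + (-2.6)^2) = 7.261536
Step 2: Project.
Since ||x|| > R, scale = R/||x|| = 5/7.261536 = 0.68856, proj(x) = scale * x
proj(x) = [-4.215158, -0.21366, 1.995447, -1.790256]
Step 3: Dot product.
a^T * proj(x) = 2*(-4.215158) + 2*(-0.21366) - 2*1.995447 - 4*(-1.790256) = -5.6875


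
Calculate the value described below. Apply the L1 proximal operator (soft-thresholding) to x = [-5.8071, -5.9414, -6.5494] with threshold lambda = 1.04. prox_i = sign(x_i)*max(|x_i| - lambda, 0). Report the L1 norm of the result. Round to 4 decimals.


Soft-thresholding with lambda = 1.04:
prox(-5.8071) = sign(-5.8071)*max(|-5.8071| - 1.04, 0) = -4.7671
prox(-5.9414) = sign(-5.9414)*max(|-5.9414| - 1.04, 0) = -4.9014
prox(-6.5494) = sign(-6.5494)*max(|-6.5494| - 1.04, 0) = -5.5094
prox(x) = [-4.7671, -4.9014, -5.5094]
||prox(x)||_1 = 4.7671 + 4.9014 + 5.5094 = 15.1779


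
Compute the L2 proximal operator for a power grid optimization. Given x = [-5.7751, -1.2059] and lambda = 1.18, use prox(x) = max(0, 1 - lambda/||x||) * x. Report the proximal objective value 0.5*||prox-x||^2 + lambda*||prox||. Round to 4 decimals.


Step 1: Compute ||x||.
||x|| = 5.8997
Step 2: Compute scaling factor.
scale = max(0, 1 - 1.18/5.8997) = 0.8
Step 3: prox(x) = [-4.62, -0.9647]
||prox(x)|| = 4.7197
Step 4: Proximal objective.
0.5*||prox-x||^2 = 0.6962
lambda*||prox|| = 5.5692
Total = 6.2654


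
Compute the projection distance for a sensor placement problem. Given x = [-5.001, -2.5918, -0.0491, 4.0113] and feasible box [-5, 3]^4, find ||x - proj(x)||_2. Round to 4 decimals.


Project each component onto [-5, 3].
clip(-5.001) = -5.0, clip(-2.5918) = -2.5918, clip(-0.0491) = -0.0491, clip(4.0113) = 3.0
Projection = [-5.0, -2.5918, -0.0491, 3.0]
Squared diffs: [0.0, 0.0, 0.0, 1.0227]
Distance = sqrt(1.0227) = 1.0113


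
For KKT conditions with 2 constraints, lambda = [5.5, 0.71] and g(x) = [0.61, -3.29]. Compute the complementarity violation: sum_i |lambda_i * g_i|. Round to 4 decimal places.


KKT complementary slackness check:
lambda_1 * g_1 = 5.5 * 0.61 = 3.355
lambda_2 * g_2 = 0.71 * -3.29 = -2.3359
Total violation = 3.355 + 2.3359 = 5.6909


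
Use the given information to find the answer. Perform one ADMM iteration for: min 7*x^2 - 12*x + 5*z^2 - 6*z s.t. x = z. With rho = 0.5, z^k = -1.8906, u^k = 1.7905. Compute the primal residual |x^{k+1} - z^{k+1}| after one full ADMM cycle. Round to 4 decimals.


ADMM iteration with rho = 0.5, z^k = -1.8906, u^k = 1.7905
Step 1: x-update.
Minimize 7*x^2 - 12*x + (0.5/2)*(x + 1.8906 + 1.7905)^2
FOC: (2*7 + 0.5)*x = 12 + 0.5*(-1.8906 - 1.7905)
x^{k+1} = 0.7007
Step 2: z-update.
Minimize 5*z^2 - 6*z + (0.5/2)*(0.7007 - z + 1.7905)^2
FOC: (2*5 + 0.5)*z = 6 + 0.5*(0.7007 + 1.7905)
z^{k+1} = 0.6901
Step 3: u-update.
u^{k+1} = 1.7905 + 0.7007 - 0.6901 = 1.8011
Step 4: Primal residual = |0.7007 - 0.6901| = 0.0106


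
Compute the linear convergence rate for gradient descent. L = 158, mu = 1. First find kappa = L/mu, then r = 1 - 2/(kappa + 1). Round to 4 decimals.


Step 1: Compute the condition number.
kappa = L/mu = 158/1 = 158.0
Step 2: Compute the convergence rate.
r = 1 - 2/(kappa + 1) = 1 - 2*mu/(L + mu) = (L - mu)/(L + mu) = 157/159 = 0.9874


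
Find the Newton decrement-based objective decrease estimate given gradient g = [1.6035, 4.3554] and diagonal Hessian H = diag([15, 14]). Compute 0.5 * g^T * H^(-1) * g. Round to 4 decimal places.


Step 1: H is diagonal, so H^(-1) * g = [0.1069, 0.3111].
Step 2: g^T H^(-1) g = sum_i g_i^2 / H_ii
  = (1.6035)^2/15 + (4.3554)^2/14
  = 0.1714 + 1.355 = 1.5264
Step 3: Objective decrease = 0.5 * g^T H^(-1) g = 0.7632


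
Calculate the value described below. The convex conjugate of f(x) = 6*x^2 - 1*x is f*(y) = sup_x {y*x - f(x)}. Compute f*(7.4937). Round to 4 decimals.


f*(y) = sup_x {y*x - a*x^2 - b*x} = sup_x {(y-b)*x - a*x^2}
FOC: (y - b) - 2a*x = 0 => x* = (y - b)/(2a)
x* = (7.4937 + 1)/(2*6) = 0.7078
f*(7.4937) = (y-b)^2/(4a) = (7.4937 + 1)^2/(4*6)
= 72.1429/24 = 3.006


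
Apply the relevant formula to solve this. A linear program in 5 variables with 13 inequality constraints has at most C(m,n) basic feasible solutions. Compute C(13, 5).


Each vertex corresponds to some choice of n active constraints out of m, so the number of vertices is at most C(m, n) = m! / (n!(m-n)!).
m = 13, n = 5
Numerator: 13 * 12 * 11 * 10 * 9
Denominator: 5! = 120
C(13, 5) = 1287


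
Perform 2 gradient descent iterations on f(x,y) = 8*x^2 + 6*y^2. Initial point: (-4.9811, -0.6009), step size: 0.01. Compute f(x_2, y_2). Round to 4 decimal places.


Gradient descent on f(x,y) = 8*x^2 + 6*y^2.
Starting point: (-4.9811, -0.6009), alpha = 0.01
Step 1: grad_x = 2*8*-4.9811 = -79.6976, grad_y = 2*6*-0.6009 = -7.2108
  x_1 = -4.9811 - 0.01*-79.6976 = -4.1841
  y_1 = -0.6009 - 0.01*-7.2108 = -0.5288
Step 2: grad_x = 2*8*-4.1841 = -66.946, grad_y = 2*6*-0.5288 = -6.3455
  x_2 = -4.1841 - 0.01*-66.946 = -3.5147
  y_2 = -0.5288 - 0.01*-6.3455 = -0.4653
f(-3.5147, -0.4653) = 8*(-3.5147)^2 + 6*(-0.4653)^2 = 100.1221


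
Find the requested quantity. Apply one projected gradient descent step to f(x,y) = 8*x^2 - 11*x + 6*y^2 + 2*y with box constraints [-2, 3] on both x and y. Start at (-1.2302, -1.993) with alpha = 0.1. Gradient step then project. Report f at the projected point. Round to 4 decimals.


Step 1: Compute gradient at (-1.2302, -1.993).
grad_x = 2*8*-1.2302 - 11 = -30.6832
grad_y = 2*6*-1.993 + 2 = -21.916
Step 2: Gradient step.
x_raw = -1.2302 - 0.1*-30.6832 = 1.8381
y_raw = -1.993 - 0.1*-21.916 = 0.1986
Step 3: Project onto [-2, 3].
x_proj = clip(1.8381) = 1.8381
y_proj = clip(0.1986) = 0.1986
Step 4: Evaluate f.
f(1.8381, 0.1986) = 7.444


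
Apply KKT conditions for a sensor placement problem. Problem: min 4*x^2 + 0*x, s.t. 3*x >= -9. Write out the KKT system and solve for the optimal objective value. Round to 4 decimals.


Step 1: Try lambda = 0 (constraint inactive).
Stationarity: 2*4*x + 0 = 0
x* = 0/(2*4) = 0.0
Check constraint: 3*0.0 = 0.0 >= -9 -- satisfied.
Step 2: Compute optimal value.
f(x*) = 4*0.0^2 + 0*0.0 = 0.0


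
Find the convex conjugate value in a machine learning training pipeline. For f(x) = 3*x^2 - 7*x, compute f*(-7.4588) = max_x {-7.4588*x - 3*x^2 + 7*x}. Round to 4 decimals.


f*(y) = sup_x {y*x - a*x^2 - b*x} = sup_x {(y-b)*x - a*x^2}
FOC: (y - b) - 2a*x = 0 => x* = (y - b)/(2a)
x* = (-7.4588 + 7)/(2*3) = -0.0765
f*(-7.4588) = (y-b)^2/(4a) = (-7.4588 + 7)^2/(4*3)
= 0.2105/12 = 0.0175


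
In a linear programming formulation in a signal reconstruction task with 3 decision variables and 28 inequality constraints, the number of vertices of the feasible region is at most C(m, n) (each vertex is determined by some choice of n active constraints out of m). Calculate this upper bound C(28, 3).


Each vertex corresponds to some choice of n active constraints out of m, so the number of vertices is at most C(m, n) = m! / (n!(m-n)!).
m = 28, n = 3
Numerator: 28 * 27 * 26
Denominator: 3! = 6
C(28, 3) = 3276


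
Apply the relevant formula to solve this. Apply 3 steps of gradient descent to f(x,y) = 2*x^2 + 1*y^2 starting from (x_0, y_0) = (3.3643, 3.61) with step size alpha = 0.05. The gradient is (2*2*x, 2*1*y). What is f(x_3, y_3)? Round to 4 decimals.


Gradient descent on f(x,y) = 2*x^2 + 1*y^2.
Starting point: (3.3643, 3.61), alpha = 0.05
Step 1: grad_x = 2*2*3.3643 = 13.4572, grad_y = 2*1*3.61 = 7.22
  x_1 = 3.3643 - 0.05*13.4572 = 2.6914
  y_1 = 3.61 - 0.05*7.22 = 3.249
Step 2: grad_x = 2*2*2.6914 = 10.7658, grad_y = 2*1*3.249 = 6.498
  x_2 = 2.6914 - 0.05*10.7658 = 2.1532
  y_2 = 3.249 - 0.05*6.498 = 2.9241
Step 3: grad_x = 2*2*2.1532 = 8.6126, grad_y = 2*1*2.9241 = 5.8482
  x_3 = 2.1532 - 0.05*8.6126 = 1.7225
  y_3 = 2.9241 - 0.05*5.8482 = 2.6317
f(1.7225, 2.6317) = 2*1.7225^2 + 1*2.6317^2 = 12.86


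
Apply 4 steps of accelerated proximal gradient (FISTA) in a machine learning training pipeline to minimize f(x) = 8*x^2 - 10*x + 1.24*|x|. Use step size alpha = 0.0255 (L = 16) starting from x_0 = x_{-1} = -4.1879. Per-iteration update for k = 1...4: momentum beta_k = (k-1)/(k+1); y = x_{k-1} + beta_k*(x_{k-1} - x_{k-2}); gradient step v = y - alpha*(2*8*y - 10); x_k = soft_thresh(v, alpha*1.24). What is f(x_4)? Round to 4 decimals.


FISTA on f(x) = 8*x^2 - 10*x + 1.24*|x|
L = 16, alpha = 0.0255
Iteration 1: beta = 0.0, y = -4.1879 + 0.0*(-4.1879 + 4.1879) = -4.1879
  grad(y) = -77.0064, v = y - alpha*grad = -2.2242
  prox(v) = soft_thresh(-2.2242, 0.0316) = -2.1926
Iteration 2: beta = 0.3333, y = -2.1926 + 0.3333*(-2.1926 + 4.1879) = -1.5275
  grad(y) = -34.4404, v = y - alpha*grad = -0.6493
  prox(v) = soft_thresh(-0.6493, 0.0316) = -0.6177
Iteration 3: beta = 0.5, y = -0.6177 + 0.5*(-0.6177 + 2.1926) = 0.1698
  grad(y) = -7.2832, v = y - alpha*grad = 0.3555
  prox(v) = soft_thresh(0.3555, 0.0316) = 0.3239
Iteration 4: beta = 0.6, y = 0.3239 + 0.6*(0.3239 + 0.6177) = 0.8888
  grad(y) = 4.2215, v = y - alpha*grad = 0.7812
  prox(v) = soft_thresh(0.7812, 0.0316) = 0.7496
f(x_4) = 8*0.7496^2 - 10*0.7496 + 1.24*|0.7496| = -2.0714


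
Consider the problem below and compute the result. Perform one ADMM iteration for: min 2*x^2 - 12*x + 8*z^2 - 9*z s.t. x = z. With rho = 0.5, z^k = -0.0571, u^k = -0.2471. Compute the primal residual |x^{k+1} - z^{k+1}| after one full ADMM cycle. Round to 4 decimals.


ADMM iteration with rho = 0.5, z^k = -0.0571, u^k = -0.2471
Step 1: x-update.
Minimize 2*x^2 - 12*x + (0.5/2)*(x + 0.0571 - 0.2471)^2
FOC: (2*2 + 0.5)*x = 12 + 0.5*(-0.0571 + 0.2471)
x^{k+1} = 2.6878
Step 2: z-update.
Minimize 8*z^2 - 9*z + (0.5/2)*(2.6878 - z - 0.2471)^2
FOC: (2*8 + 0.5)*z = 9 + 0.5*(2.6878 - 0.2471)
z^{k+1} = 0.6194
Step 3: u-update.
u^{k+1} = -0.2471 + 2.6878 - 0.6194 = 1.8213
Step 4: Primal residual = |2.6878 - 0.6194| = 2.0684


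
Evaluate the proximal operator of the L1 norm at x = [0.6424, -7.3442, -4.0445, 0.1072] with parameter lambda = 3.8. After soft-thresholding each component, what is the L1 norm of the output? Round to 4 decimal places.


Soft-thresholding with lambda = 3.8:
prox(0.6424) = sign(0.6424)*max(|0.6424| - 3.8, 0) = 0.0
prox(-7.3442) = sign(-7.3442)*max(|-7.3442| - 3.8, 0) = -3.5442
prox(-4.0445) = sign(-4.0445)*max(|-4.0445| - 3.8, 0) = -0.2445
prox(0.1072) = sign(0.1072)*max(|0.1072| - 3.8, 0) = 0.0
prox(x) = [0.0, -3.5442, -0.2445, 0.0]
||prox(x)||_1 = 0.0 + 3.5442 + 0.2445 + 0.0 = 3.7887


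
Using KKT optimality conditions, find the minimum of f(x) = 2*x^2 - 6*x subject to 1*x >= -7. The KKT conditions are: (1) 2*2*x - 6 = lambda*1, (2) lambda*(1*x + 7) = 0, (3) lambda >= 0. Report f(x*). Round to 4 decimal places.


Step 1: Try lambda = 0 (constraint inactive).
Stationarity: 2*2*x - 6 = 0
x* = 6/(2*2) = 1.5
Check constraint: 1*1.5 = 1.5 >= -7 -- satisfied.
Step 2: Compute optimal value.
f(x*) = 2*1.5^2 - 6*1.5 = -4.5


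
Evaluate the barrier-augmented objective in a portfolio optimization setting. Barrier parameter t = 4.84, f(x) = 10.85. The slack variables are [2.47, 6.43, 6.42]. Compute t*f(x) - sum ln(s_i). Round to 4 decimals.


Step 1: Compute log-barrier.
ln values: [0.9042, 1.861, 1.8594]
phi = -(0.9042 + 1.861 + 1.8594) = -4.6246
Step 2: Compute augmented objective.
t*f(x) = 4.84*10.85 = 52.514
Total = 52.514 - 4.6246 = 47.8894


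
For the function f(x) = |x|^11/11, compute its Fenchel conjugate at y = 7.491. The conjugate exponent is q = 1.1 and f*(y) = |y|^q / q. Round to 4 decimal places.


The conjugate exponent q satisfies 1/p + 1/q = 1.
p = 11, so q = 11/(11 - 1) = 1.1
|y|^q = 7.491^1.1 = 9.1621
f*(7.491) = 9.1621 / 1.1 = 8.3292


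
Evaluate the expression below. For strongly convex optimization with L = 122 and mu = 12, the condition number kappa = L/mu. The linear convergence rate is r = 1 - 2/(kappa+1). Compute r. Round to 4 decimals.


Step 1: Compute the condition number.
kappa = L/mu = 122/12 = 10.1667
Step 2: Compute the convergence rate.
r = 1 - 2/(kappa + 1) = 1 - 2*mu/(L + mu) = (L - mu)/(L + mu) = 110/134 = 0.8209


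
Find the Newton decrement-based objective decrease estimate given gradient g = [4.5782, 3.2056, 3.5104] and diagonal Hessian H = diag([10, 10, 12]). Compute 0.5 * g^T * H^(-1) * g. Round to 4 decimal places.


Step 1: H is diagonal, so H^(-1) * g = [0.4578, 0.3206, 0.2925].
Step 2: g^T H^(-1) g = sum_i g_i^2 / H_ii
  = (4.5782)^2/10 + (3.2056)^2/10 + (3.5104)^2/12
  = 2.096 + 1.0276 + 1.0269 = 4.1505
Step 3: Objective decrease = 0.5 * g^T H^(-1) g = 2.0752


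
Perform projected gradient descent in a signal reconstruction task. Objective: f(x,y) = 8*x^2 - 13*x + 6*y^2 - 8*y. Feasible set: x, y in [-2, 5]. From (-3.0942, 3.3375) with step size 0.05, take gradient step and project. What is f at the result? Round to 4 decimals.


Step 1: Compute gradient at (-3.0942, 3.3375).
grad_x = 2*8*-3.0942 - 13 = -62.5072
grad_y = 2*6*3.3375 - 8 = 32.05
Step 2: Gradient step.
x_raw = -3.0942 - 0.05*-62.5072 = 0.0312
y_raw = 3.3375 - 0.05*32.05 = 1.735
Step 3: Project onto [-2, 5].
x_proj = clip(0.0312) = 0.0312
y_proj = clip(1.735) = 1.735
Step 4: Evaluate f.
f(0.0312, 1.735) = 3.784


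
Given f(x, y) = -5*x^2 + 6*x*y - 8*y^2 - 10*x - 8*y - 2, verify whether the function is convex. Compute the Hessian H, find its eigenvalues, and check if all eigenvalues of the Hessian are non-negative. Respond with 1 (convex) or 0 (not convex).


The Hessian of f(x,y) = -5*x^2 + 6*x*y - 8*y^2 - 10*x - 8*y - 2 is:
H = [[-10, 6], [6, -16]]
Trace = -10 - 16 = -26
Determinant = -10*-16 - (6)^2 = 124
Discriminant = (-26)^2 - 4*124 = 180.0
Eigenvalues: lambda_1 = -19.7082, lambda_2 = -6.2918
The function is not convex.

0


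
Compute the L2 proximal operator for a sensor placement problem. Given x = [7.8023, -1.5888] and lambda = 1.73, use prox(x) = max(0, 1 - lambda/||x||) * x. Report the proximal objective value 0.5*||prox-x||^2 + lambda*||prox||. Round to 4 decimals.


Step 1: Compute ||x||.
||x|| = 7.9624
Step 2: Compute scaling factor.
scale = max(0, 1 - 1.73/7.9624) = 0.7827
Step 3: prox(x) = [6.1071, -1.2436]
||prox(x)|| = 6.2324
Step 4: Proximal objective.
0.5*||prox-x||^2 = 1.4965
lambda*||prox|| = 10.7821
Total = 12.2785


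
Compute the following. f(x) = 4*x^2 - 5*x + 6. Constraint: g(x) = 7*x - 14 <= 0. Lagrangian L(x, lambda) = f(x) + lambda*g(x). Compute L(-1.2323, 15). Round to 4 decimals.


Step 1: Evaluate f(x).
f(-1.2323) = 4*(-1.2323)^2 - 5*(-1.2323) + 6 = 18.2358
Step 2: Evaluate g(x).
g(-1.2323) = 7*-1.2323 - 14 = -22.6261
Step 3: Compute Lagrangian.
L = 18.2358 + 15*-22.6261 = -321.1557


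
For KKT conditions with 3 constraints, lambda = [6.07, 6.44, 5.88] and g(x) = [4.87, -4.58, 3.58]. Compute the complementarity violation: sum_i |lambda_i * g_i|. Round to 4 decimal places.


KKT complementary slackness check:
lambda_1 * g_1 = 6.07 * 4.87 = 29.5609
lambda_2 * g_2 = 6.44 * -4.58 = -29.4952
lambda_3 * g_3 = 5.88 * 3.58 = 21.0504
Total violation = 29.5609 + 29.4952 + 21.0504 = 80.1065


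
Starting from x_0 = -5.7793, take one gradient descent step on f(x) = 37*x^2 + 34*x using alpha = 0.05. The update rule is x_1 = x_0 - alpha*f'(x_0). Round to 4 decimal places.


We compute the gradient at x_0 and apply the update.
f'(x) = 74*x + 34
f'(-5.7793) = 74*-5.7793 + 34 = -393.6682
x_1 = -5.7793 - 0.05*-393.6682 = 13.9041


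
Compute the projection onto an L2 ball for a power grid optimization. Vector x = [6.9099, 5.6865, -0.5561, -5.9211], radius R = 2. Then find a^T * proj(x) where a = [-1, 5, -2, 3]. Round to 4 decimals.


Step 1: Compute ||x|| (intermediates to 6 decimals).
||x|| = sqrt(6.9099^2 + 5.6865^2 + (-0.5561)^2 + (-5.9211)^2) = 10.744844
Step 2: Project.
Since ||x|| > R, scale = R/||x|| = 2/10.744844 = 0.186136, proj(x) = scale * x
proj(x) = [1.286181, 1.058462, -0.10351, -1.10213]
Step 3: Dot product.
a^T * proj(x) = -1*1.286181 + 5*1.058462 - 2*(-0.10351) + 3*(-1.10213) = 0.9068


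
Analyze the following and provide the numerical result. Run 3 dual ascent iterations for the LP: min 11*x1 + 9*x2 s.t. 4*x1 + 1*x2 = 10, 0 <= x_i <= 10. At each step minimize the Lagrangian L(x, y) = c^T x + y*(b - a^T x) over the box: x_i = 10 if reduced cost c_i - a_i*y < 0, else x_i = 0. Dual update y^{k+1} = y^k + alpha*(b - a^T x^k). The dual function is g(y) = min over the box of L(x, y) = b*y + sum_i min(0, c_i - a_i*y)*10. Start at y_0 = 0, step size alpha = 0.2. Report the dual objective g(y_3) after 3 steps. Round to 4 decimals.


Dual ascent for LP: min 11*x1 + 9*x2, 4*x1 + 1*x2 = 10, 0 <= x_i <= 10
Step 1: y^k = 0.0, reduced costs: (11.0, 9.0)
  x^k = (0.0, 0.0), subgradient = b - a^T x = 10.0
  y^{k+1} = 0.0 + 0.2*10.0 = 2.0
Step 2: y^k = 2.0, reduced costs: (3.0, 7.0)
  x^k = (0.0, 0.0), subgradient = b - a^T x = 10.0
  y^{k+1} = 2.0 + 0.2*10.0 = 4.0
Step 3: y^k = 4.0, reduced costs: (-5.0, 5.0)
  x^k = (10.0, 0.0), subgradient = b - a^T x = -30.0
  y^{k+1} = 4.0 + 0.2*-30.0 = -2.0
Dual objective at y_3 = -2.0: reduced costs (19.0, 11.0), box minimizer x = (0.0, 0.0)
g(y_3) = b*y + (c1 - a1*y)*x1 + (c2 - a2*y)*x2 = 10*(-2.0) + 19.0*0.0 + 11.0*0.0 = -20.0 + 0.0 + 0.0 = -20.0


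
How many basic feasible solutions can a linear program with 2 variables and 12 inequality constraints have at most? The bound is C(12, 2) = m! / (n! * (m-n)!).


Each vertex corresponds to some choice of n active constraints out of m, so the number of vertices is at most C(m, n) = m! / (n!(m-n)!).
m = 12, n = 2
Numerator: 12 * 11
Denominator: 2! = 2
C(12, 2) = 66


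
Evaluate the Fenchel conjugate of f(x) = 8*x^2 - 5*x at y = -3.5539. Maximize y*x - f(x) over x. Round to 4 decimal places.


f*(y) = sup_x {y*x - a*x^2 - b*x} = sup_x {(y-b)*x - a*x^2}
FOC: (y - b) - 2a*x = 0 => x* = (y - b)/(2a)
x* = (-3.5539 + 5)/(2*8) = 0.0904
f*(-3.5539) = (y-b)^2/(4a) = (-3.5539 + 5)^2/(4*8)
= 2.0912/32 = 0.0654


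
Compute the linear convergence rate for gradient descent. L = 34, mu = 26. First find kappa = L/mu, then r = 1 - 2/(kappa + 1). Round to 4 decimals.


Step 1: Compute the condition number.
kappa = L/mu = 34/26 = 1.3077
Step 2: Compute the convergence rate.
r = 1 - 2/(kappa + 1) = 1 - 2*mu/(L + mu) = (L - mu)/(L + mu) = 8/60 = 0.1333


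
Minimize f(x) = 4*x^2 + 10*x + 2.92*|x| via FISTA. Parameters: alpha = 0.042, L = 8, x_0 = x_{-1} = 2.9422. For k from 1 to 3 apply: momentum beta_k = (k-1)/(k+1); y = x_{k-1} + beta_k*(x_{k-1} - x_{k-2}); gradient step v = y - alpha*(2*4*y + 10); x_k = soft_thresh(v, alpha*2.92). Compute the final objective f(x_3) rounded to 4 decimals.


FISTA on f(x) = 4*x^2 + 10*x + 2.92*|x|
L = 8, alpha = 0.042
Iteration 1: beta = 0.0, y = 2.9422 + 0.0*(2.9422 - 2.9422) = 2.9422
  grad(y) = 33.5376, v = y - alpha*grad = 1.5336
  prox(v) = soft_thresh(1.5336, 0.1226) = 1.411
Iteration 2: beta = 0.3333, y = 1.411 + 0.3333*(1.411 - 2.9422) = 0.9006
  grad(y) = 17.2046, v = y - alpha*grad = 0.178
  prox(v) = soft_thresh(0.178, 0.1226) = 0.0553
Iteration 3: beta = 0.5, y = 0.0553 + 0.5*(0.0553 - 1.411) = -0.6225
  grad(y) = 5.0202, v = y - alpha*grad = -0.8333
  prox(v) = soft_thresh(-0.8333, 0.1226) = -0.7107
f(x_3) = 4*(-0.7107)^2 + 10*(-0.7107) + 2.92*|-0.7107| = -3.0114


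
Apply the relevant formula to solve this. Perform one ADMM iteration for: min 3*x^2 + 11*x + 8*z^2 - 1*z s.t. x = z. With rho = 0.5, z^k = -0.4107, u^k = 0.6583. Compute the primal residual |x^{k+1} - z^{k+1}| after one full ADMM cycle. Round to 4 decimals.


ADMM iteration with rho = 0.5, z^k = -0.4107, u^k = 0.6583
Step 1: x-update.
Minimize 3*x^2 + 11*x + (0.5/2)*(x + 0.4107 + 0.6583)^2
FOC: (2*3 + 0.5)*x = -11 + 0.5*(-0.4107 - 0.6583)
x^{k+1} = -1.7745
Step 2: z-update.
Minimize 8*z^2 - 1*z + (0.5/2)*(-1.7745 - z + 0.6583)^2
FOC: (2*8 + 0.5)*z = 1 + 0.5*(-1.7745 + 0.6583)
z^{k+1} = 0.0268
Step 3: u-update.
u^{k+1} = 0.6583 - 1.7745 - 0.0268 = -1.143
Step 4: Primal residual = |-1.7745 - 0.0268| = 1.8013


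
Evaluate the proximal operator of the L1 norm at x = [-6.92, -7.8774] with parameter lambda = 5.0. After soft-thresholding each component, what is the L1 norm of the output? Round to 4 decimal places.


Soft-thresholding with lambda = 5.0:
prox(-6.92) = sign(-6.92)*max(|-6.92| - 5.0, 0) = -1.92
prox(-7.8774) = sign(-7.8774)*max(|-7.8774| - 5.0, 0) = -2.8774
prox(x) = [-1.92, -2.8774]
||prox(x)||_1 = 1.92 + 2.8774 = 4.7974


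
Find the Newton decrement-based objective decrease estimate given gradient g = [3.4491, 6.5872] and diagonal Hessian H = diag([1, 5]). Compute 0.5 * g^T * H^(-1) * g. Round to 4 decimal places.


Step 1: H is diagonal, so H^(-1) * g = [3.4491, 1.3174].
Step 2: g^T H^(-1) g = sum_i g_i^2 / H_ii
  = (3.4491)^2/1 + (6.5872)^2/5
  = 11.8963 + 8.6782 = 20.5745
Step 3: Objective decrease = 0.5 * g^T H^(-1) g = 10.2873


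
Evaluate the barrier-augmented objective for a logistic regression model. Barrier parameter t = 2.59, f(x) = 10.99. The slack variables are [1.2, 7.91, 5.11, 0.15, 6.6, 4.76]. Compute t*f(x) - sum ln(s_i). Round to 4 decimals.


Step 1: Compute log-barrier.
ln values: [0.1823, 2.0681, 1.6312, -1.8971, 1.8871, 1.5602]
phi = -(0.1823 + 2.0681 + 1.6312 - 1.8971 + 1.8871 + 1.5602) = -5.4318
Step 2: Compute augmented objective.
t*f(x) = 2.59*10.99 = 28.4641
Total = 28.4641 - 5.4318 = 23.0323


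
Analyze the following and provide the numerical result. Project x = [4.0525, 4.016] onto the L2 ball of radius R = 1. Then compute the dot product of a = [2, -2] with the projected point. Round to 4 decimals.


Step 1: Compute ||x|| (intermediates to 6 decimals).
||x|| = sqrt(4.0525^2 + 4.016^2) = 5.705349
Step 2: Project.
Since ||x|| > R, scale = R/||x|| = 1/5.705349 = 0.175274, proj(x) = scale * x
proj(x) = [0.710298, 0.7039]
Step 3: Dot product.
a^T * proj(x) = 2*0.710298 - 2*0.7039 = 0.0128


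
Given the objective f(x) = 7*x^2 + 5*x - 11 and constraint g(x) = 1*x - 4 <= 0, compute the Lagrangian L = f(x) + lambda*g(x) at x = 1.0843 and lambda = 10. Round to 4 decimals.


Step 1: Evaluate f(x).
f(1.0843) = 7*1.0843^2 + 5*1.0843 - 11 = 2.6514
Step 2: Evaluate g(x).
g(1.0843) = 1*1.0843 - 4 = -2.9157
Step 3: Compute Lagrangian.
L = 2.6514 + 10*-2.9157 = -26.5056


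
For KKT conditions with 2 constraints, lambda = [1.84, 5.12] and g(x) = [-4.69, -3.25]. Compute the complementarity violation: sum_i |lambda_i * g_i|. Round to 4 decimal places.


KKT complementary slackness check:
lambda_1 * g_1 = 1.84 * -4.69 = -8.6296
lambda_2 * g_2 = 5.12 * -3.25 = -16.64
Total violation = 8.6296 + 16.64 = 25.2696


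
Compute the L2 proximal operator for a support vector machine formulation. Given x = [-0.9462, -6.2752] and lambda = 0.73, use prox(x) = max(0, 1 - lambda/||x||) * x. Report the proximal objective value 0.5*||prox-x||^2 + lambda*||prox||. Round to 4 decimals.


Step 1: Compute ||x||.
||x|| = 6.3461
Step 2: Compute scaling factor.
scale = max(0, 1 - 0.73/6.3461) = 0.885
Step 3: prox(x) = [-0.8374, -5.5534]
||prox(x)|| = 5.6161
Step 4: Proximal objective.
0.5*||prox-x||^2 = 0.2665
lambda*||prox|| = 4.0998
Total = 4.3662


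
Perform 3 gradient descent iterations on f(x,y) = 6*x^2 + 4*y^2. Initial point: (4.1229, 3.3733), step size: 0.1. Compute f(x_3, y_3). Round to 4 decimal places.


Gradient descent on f(x,y) = 6*x^2 + 4*y^2.
Starting point: (4.1229, 3.3733), alpha = 0.1
Step 1: grad_x = 2*6*4.1229 = 49.4748, grad_y = 2*4*3.3733 = 26.9864
  x_1 = 4.1229 - 0.1*49.4748 = -0.8246
  y_1 = 3.3733 - 0.1*26.9864 = 0.6747
Step 2: grad_x = 2*6*-0.8246 = -9.895, grad_y = 2*4*0.6747 = 5.3973
  x_2 = -0.8246 - 0.1*-9.895 = 0.1649
  y_2 = 0.6747 - 0.1*5.3973 = 0.1349
Step 3: grad_x = 2*6*0.1649 = 1.979, grad_y = 2*4*0.1349 = 1.0795
  x_3 = 0.1649 - 0.1*1.979 = -0.033
  y_3 = 0.1349 - 0.1*1.0795 = 0.027
f(-0.033, 0.027) = 6*(-0.033)^2 + 4*0.027^2 = 0.0094


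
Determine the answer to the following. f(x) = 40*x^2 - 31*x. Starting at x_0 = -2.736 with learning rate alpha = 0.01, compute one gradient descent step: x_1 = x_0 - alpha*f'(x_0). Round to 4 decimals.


We compute the gradient at x_0 and apply the update.
f'(x) = 80*x - 31
f'(-2.736) = 80*-2.736 - 31 = -249.88
x_1 = -2.736 - 0.01*-249.88 = -0.2372


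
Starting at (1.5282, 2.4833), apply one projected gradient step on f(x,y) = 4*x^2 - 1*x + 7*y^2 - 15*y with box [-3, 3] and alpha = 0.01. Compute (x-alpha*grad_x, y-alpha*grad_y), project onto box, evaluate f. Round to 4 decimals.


Step 1: Compute gradient at (1.5282, 2.4833).
grad_x = 2*4*1.5282 - 1 = 11.2256
grad_y = 2*7*2.4833 - 15 = 19.7662
Step 2: Gradient step.
x_raw = 1.5282 - 0.01*11.2256 = 1.4159
y_raw = 2.4833 - 0.01*19.7662 = 2.2856
Step 3: Project onto [-3, 3].
x_proj = clip(1.4159) = 1.4159
y_proj = clip(2.2856) = 2.2856
Step 4: Evaluate f.
f(1.4159, 2.2856) = 8.8881


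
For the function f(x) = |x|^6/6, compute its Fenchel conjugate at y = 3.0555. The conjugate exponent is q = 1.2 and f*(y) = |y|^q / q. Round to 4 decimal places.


The conjugate exponent q satisfies 1/p + 1/q = 1.
p = 6, so q = 6/(6 - 1) = 1.2
|y|^q = 3.0555^1.2 = 3.8203
f*(3.0555) = 3.8203 / 1.2 = 3.1836


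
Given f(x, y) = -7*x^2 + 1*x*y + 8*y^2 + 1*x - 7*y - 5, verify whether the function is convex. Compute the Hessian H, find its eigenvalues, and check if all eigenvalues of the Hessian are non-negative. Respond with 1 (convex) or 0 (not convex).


The Hessian of f(x,y) = -7*x^2 + 1*x*y + 8*y^2 + 1*x - 7*y - 5 is:
H = [[-14, 1], [1, 16]]
Trace = -14 + 16 = 2
Determinant = -14*16 - (1)^2 = -225
Discriminant = (2)^2 - 4*-225 = 904.0
Eigenvalues: lambda_1 = -14.0333, lambda_2 = 16.0333
The function is not convex.

0


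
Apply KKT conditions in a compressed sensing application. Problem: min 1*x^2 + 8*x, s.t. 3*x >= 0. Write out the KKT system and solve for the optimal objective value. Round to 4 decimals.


Step 1: Try lambda = 0 (constraint inactive).
x_unc = -8/(2*1) = -4.0
Check: 3*-4.0 = -12.0 < 0 -- violated!
Step 2: Constraint must be active: 3*x = 0
x* = 0/3 = 0.0
lambda = (2*1*0.0 + 8)/3 = 2.6667
Step 3: Compute optimal value.
f(x*) = 1*0.0^2 + 8*0.0 = 0.0


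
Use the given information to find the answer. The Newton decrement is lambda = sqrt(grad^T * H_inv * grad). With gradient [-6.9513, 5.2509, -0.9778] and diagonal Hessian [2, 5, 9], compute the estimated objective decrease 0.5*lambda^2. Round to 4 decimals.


Step 1: H is diagonal, so H^(-1) * g = [-3.4757, 1.0502, -0.1086].
Step 2: g^T H^(-1) g = sum_i g_i^2 / H_ii
  = (-6.9513)^2/2 + (5.2509)^2/5 + (-0.9778)^2/9
  = 24.1603 + 5.5144 + 0.1062 = 29.7809
Step 3: Objective decrease = 0.5 * g^T H^(-1) g = 14.8905


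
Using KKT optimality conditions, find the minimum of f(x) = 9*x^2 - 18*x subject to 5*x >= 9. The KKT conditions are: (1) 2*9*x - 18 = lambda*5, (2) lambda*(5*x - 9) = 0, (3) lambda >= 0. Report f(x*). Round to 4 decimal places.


Step 1: Try lambda = 0 (constraint inactive).
x_unc = 18/(2*9) = 1.0
Check: 5*1.0 = 5.0 < 9 -- violated!
Step 2: Constraint must be active: 5*x = 9
x* = 9/5 = 1.8
lambda = (2*9*1.8 - 18)/5 = 2.88
Step 3: Compute optimal value.
f(x*) = 9*1.8^2 - 18*1.8 = -3.24


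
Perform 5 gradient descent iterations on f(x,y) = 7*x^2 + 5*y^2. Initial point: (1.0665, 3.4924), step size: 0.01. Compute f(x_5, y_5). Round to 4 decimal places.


Gradient descent on f(x,y) = 7*x^2 + 5*y^2.
Starting point: (1.0665, 3.4924), alpha = 0.01
Step 1: grad_x = 2*7*1.0665 = 14.931, grad_y = 2*5*3.4924 = 34.924
  x_1 = 1.0665 - 0.01*14.931 = 0.9172
  y_1 = 3.4924 - 0.01*34.924 = 3.1432
Step 2: grad_x = 2*7*0.9172 = 12.8407, grad_y = 2*5*3.1432 = 31.4316
  x_2 = 0.9172 - 0.01*12.8407 = 0.7888
  y_2 = 3.1432 - 0.01*31.4316 = 2.8288
Step 3: grad_x = 2*7*0.7888 = 11.043, grad_y = 2*5*2.8288 = 28.2884
  x_3 = 0.7888 - 0.01*11.043 = 0.6784
  y_3 = 2.8288 - 0.01*28.2884 = 2.546
Step 4: grad_x = 2*7*0.6784 = 9.497, grad_y = 2*5*2.546 = 25.4596
  x_4 = 0.6784 - 0.01*9.497 = 0.5834
  y_4 = 2.546 - 0.01*25.4596 = 2.2914
Step 5: grad_x = 2*7*0.5834 = 8.1674, grad_y = 2*5*2.2914 = 22.9136
  x_5 = 0.5834 - 0.01*8.1674 = 0.5017
  y_5 = 2.2914 - 0.01*22.9136 = 2.0622
f(0.5017, 2.0622) = 7*0.5017^2 + 5*2.0622^2 = 23.0259


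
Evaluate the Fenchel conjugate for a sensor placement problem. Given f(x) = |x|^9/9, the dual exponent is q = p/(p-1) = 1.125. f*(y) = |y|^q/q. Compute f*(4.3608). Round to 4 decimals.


The conjugate exponent q satisfies 1/p + 1/q = 1.
p = 9, so q = 9/(9 - 1) = 1.125
|y|^q = 4.3608^1.125 = 5.2422
f*(4.3608) = 5.2422 / 1.125 = 4.6597


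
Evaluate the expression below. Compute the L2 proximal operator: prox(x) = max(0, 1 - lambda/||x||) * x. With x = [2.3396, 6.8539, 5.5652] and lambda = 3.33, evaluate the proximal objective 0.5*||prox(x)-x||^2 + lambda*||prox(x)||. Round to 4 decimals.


Step 1: Compute ||x||.
||x|| = 9.1335
Step 2: Compute scaling factor.
scale = max(0, 1 - 3.33/9.1335) = 0.6354
Step 3: prox(x) = [1.4866, 4.355, 3.5362]
||prox(x)|| = 5.8035
Step 4: Proximal objective.
0.5*||prox-x||^2 = 5.5445
lambda*||prox|| = 19.3257
Total = 24.8702


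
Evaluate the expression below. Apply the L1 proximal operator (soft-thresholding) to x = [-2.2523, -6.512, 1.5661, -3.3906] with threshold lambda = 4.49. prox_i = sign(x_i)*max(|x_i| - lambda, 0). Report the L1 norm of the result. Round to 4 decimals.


Soft-thresholding with lambda = 4.49:
prox(-2.2523) = sign(-2.2523)*max(|-2.2523| - 4.49, 0) = 0.0
prox(-6.512) = sign(-6.512)*max(|-6.512| - 4.49, 0) = -2.022
prox(1.5661) = sign(1.5661)*max(|1.5661| - 4.49, 0) = 0.0
prox(-3.3906) = sign(-3.3906)*max(|-3.3906| - 4.49, 0) = 0.0
prox(x) = [0.0, -2.022, 0.0, 0.0]
||prox(x)||_1 = 0.0 + 2.022 + 0.0 + 0.0 = 2.022


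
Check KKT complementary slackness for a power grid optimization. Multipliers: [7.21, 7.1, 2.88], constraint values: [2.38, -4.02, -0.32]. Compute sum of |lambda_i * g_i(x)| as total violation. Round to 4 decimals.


KKT complementary slackness check:
lambda_1 * g_1 = 7.21 * 2.38 = 17.1598
lambda_2 * g_2 = 7.1 * -4.02 = -28.542
lambda_3 * g_3 = 2.88 * -0.32 = -0.9216
Total violation = 17.1598 + 28.542 + 0.9216 = 46.6234


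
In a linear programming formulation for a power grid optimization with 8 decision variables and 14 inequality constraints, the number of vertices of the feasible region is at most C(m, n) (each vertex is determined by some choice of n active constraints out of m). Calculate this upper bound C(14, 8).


Each vertex corresponds to some choice of n active constraints out of m, so the number of vertices is at most C(m, n) = m! / (n!(m-n)!).
m = 14, n = 8
Numerator: 14 * 13 * 12 * 11 * 10 * 9 * 8 * 7
Denominator: 8! = 40320
C(14, 8) = 3003


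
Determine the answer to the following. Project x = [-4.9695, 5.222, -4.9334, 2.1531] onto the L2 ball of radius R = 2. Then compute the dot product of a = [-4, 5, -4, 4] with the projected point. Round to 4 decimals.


Step 1: Compute ||x|| (intermediates to 6 decimals).
||x|| = sqrt((-4.9695)^2 + 5.222^2 + (-4.9334)^2 + 2.1531^2) = 8.996638
Step 2: Project.
Since ||x|| > R, scale = R/||x|| = 2/8.996638 = 0.222305, proj(x) = scale * x
proj(x) = [-1.104745, 1.160877, -1.096719, 0.478645]
Step 3: Dot product.
a^T * proj(x) = -4*(-1.104745) + 5*1.160877 - 4*(-1.096719) + 4*0.478645 = 16.5248


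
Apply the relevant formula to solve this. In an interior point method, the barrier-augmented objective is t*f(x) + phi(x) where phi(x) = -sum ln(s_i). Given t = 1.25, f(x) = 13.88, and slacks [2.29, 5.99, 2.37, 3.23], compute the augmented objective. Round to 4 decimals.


Step 1: Compute log-barrier.
ln values: [0.8286, 1.7901, 0.8629, 1.1725]
phi = -(0.8286 + 1.7901 + 0.8629 + 1.1725) = -4.654
Step 2: Compute augmented objective.
t*f(x) = 1.25*13.88 = 17.35
Total = 17.35 - 4.654 = 12.696


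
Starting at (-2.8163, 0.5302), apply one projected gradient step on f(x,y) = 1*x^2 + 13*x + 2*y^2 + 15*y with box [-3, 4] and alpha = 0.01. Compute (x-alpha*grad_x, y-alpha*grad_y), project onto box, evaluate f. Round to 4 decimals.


Step 1: Compute gradient at (-2.8163, 0.5302).
grad_x = 2*1*-2.8163 + 13 = 7.3674
grad_y = 2*2*0.5302 + 15 = 17.1208
Step 2: Gradient step.
x_raw = -2.8163 - 0.01*7.3674 = -2.89
y_raw = 0.5302 - 0.01*17.1208 = 0.359
Step 3: Project onto [-3, 4].
x_proj = clip(-2.89) = -2.89
y_proj = clip(0.359) = 0.359
Step 4: Evaluate f.
f(-2.89, 0.359) = -23.5751


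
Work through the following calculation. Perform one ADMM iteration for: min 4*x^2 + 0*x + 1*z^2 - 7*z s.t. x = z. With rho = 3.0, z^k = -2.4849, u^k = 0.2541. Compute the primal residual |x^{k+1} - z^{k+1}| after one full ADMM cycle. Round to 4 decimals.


ADMM iteration with rho = 3.0, z^k = -2.4849, u^k = 0.2541
Step 1: x-update.
Minimize 4*x^2 + 0*x + (3.0/2)*(x + 2.4849 + 0.2541)^2
FOC: (2*4 + 3.0)*x = 0 + 3.0*(-2.4849 - 0.2541)
x^{k+1} = -0.747
Step 2: z-update.
Minimize 1*z^2 - 7*z + (3.0/2)*(-0.747 - z + 0.2541)^2
FOC: (2*1 + 3.0)*z = 7 + 3.0*(-0.747 + 0.2541)
z^{k+1} = 1.1043
Step 3: u-update.
u^{k+1} = 0.2541 - 0.747 - 1.1043 = -1.5972
Step 4: Primal residual = |-0.747 - 1.1043| = 1.8513


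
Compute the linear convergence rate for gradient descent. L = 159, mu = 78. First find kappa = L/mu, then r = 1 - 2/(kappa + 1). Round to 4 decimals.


Step 1: Compute the condition number.
kappa = L/mu = 159/78 = 2.0385
Step 2: Compute the convergence rate.
r = 1 - 2/(kappa + 1) = 1 - 2*mu/(L + mu) = (L - mu)/(L + mu) = 81/237 = 0.3418


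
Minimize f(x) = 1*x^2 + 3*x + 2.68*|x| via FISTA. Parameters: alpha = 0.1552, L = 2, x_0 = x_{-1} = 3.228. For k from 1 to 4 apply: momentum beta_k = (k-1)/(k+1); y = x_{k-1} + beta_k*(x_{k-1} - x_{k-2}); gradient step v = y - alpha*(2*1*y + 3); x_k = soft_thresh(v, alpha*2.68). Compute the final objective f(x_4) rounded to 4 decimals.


FISTA on f(x) = 1*x^2 + 3*x + 2.68*|x|
L = 2, alpha = 0.1552
Iteration 1: beta = 0.0, y = 3.228 + 0.0*(3.228 - 3.228) = 3.228
  grad(y) = 9.456, v = y - alpha*grad = 1.7604
  prox(v) = soft_thresh(1.7604, 0.4159) = 1.3445
Iteration 2: beta = 0.3333, y = 1.3445 + 0.3333*(1.3445 - 3.228) = 0.7167
  grad(y) = 4.4333, v = y - alpha*grad = 0.0286
  prox(v) = soft_thresh(0.0286, 0.4159) = 0.0
Iteration 3: beta = 0.5, y = 0.0 + 0.5*(0.0 - 1.3445) = -0.6722
  grad(y) = 1.6555, v = y - alpha*grad = -0.9292
  prox(v) = soft_thresh(-0.9292, 0.4159) = -0.5132
Iteration 4: beta = 0.6, y = -0.5132 + 0.6*(-0.5132 - 0.0) = -0.8212
  grad(y) = 1.3576, v = y - alpha*grad = -1.0319
  prox(v) = soft_thresh(-1.0319, 0.4159) = -0.616
f(x_4) = 1*(-0.616)^2 + 3*(-0.616) + 2.68*|-0.616| = 0.1823


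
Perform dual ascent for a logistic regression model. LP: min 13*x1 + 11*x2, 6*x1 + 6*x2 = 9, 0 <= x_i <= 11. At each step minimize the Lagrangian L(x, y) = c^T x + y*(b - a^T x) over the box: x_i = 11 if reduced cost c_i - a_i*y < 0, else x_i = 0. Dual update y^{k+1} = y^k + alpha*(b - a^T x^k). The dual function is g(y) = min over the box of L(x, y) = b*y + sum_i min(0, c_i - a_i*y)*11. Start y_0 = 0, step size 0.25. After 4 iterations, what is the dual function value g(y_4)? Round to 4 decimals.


Dual ascent for LP: min 13*x1 + 11*x2, 6*x1 + 6*x2 = 9, 0 <= x_i <= 11
Step 1: y^k = 0.0, reduced costs: (13.0, 11.0)
  x^k = (0.0, 0.0), subgradient = b - a^T x = 9.0
  y^{k+1} = 0.0 + 0.25*9.0 = 2.25
Step 2: y^k = 2.25, reduced costs: (-0.5, -2.5)
  x^k = (11.0, 11.0), subgradient = b - a^T x = -123.0
  y^{k+1} = 2.25 + 0.25*-123.0 = -28.5
Step 3: y^k = -28.5, reduced costs: (184.0, 182.0)
  x^k = (0.0, 0.0), subgradient = b - a^T x = 9.0
  y^{k+1} = -28.5 + 0.25*9.0 = -26.25
Step 4: y^k = -26.25, reduced costs: (170.5, 168.5)
  x^k = (0.0, 0.0), subgradient = b - a^T x = 9.0
  y^{k+1} = -26.25 + 0.25*9.0 = -24.0
Dual objective at y_4 = -24.0: reduced costs (157.0, 155.0), box minimizer x = (0.0, 0.0)
g(y_4) = b*y + (c1 - a1*y)*x1 + (c2 - a2*y)*x2 = 9*(-24.0) + 157.0*0.0 + 155.0*0.0 = -216.0 + 0.0 + 0.0 = -216.0


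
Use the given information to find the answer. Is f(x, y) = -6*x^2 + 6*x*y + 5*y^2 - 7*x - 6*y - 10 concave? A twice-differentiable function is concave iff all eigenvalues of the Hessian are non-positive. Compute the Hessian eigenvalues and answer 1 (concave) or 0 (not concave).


The Hessian of f(x,y) = -6*x^2 + 6*x*y + 5*y^2 - 7*x - 6*y - 10 is:
H = [[-12, 6], [6, 10]]
Trace = -12 + 10 = -2
Determinant = -12*10 - (6)^2 = -156
Discriminant = (-2)^2 - 4*-156 = 628.0
Eigenvalues: lambda_1 = -13.53, lambda_2 = 11.53
The function is not concave.

0


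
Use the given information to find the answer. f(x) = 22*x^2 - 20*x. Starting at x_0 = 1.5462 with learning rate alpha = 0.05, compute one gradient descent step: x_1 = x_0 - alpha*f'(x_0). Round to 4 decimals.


We compute the gradient at x_0 and apply the update.
f'(x) = 44*x - 20
f'(1.5462) = 44*1.5462 - 20 = 48.0328
x_1 = 1.5462 - 0.05*48.0328 = -0.8554


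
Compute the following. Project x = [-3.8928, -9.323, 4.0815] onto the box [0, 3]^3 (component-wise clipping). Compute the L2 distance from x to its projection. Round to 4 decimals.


Project each component onto [0, 3].
clip(-3.8928) = 0.0, clip(-9.323) = 0.0, clip(4.0815) = 3.0
Projection = [0.0, 0.0, 3.0]
Squared diffs: [15.1539, 86.9183, 1.1696]
Distance = sqrt(103.2418) = 10.1608


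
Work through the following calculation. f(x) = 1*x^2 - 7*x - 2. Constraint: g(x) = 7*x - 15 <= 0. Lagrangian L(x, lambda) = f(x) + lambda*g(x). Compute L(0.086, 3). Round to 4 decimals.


Step 1: Evaluate f(x).
f(0.086) = 1*0.086^2 - 7*0.086 - 2 = -2.5946
Step 2: Evaluate g(x).
g(0.086) = 7*0.086 - 15 = -14.398
Step 3: Compute Lagrangian.
L = -2.5946 + 3*-14.398 = -45.7886


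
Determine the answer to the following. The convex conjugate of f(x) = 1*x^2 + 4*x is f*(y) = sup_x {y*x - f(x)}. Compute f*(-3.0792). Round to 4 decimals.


f*(y) = sup_x {y*x - a*x^2 - b*x} = sup_x {(y-b)*x - a*x^2}
FOC: (y - b) - 2a*x = 0 => x* = (y - b)/(2a)
x* = (-3.0792 - 4)/(2*1) = -3.5396
f*(-3.0792) = (y-b)^2/(4a) = (-3.0792 - 4)^2/(4*1)
= 50.1151/4 = 12.5288


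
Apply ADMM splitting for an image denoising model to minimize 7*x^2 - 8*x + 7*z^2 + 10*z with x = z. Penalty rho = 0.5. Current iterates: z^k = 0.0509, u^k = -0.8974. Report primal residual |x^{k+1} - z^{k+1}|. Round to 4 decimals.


ADMM iteration with rho = 0.5, z^k = 0.0509, u^k = -0.8974
Step 1: x-update.
Minimize 7*x^2 - 8*x + (0.5/2)*(x - 0.0509 - 0.8974)^2
FOC: (2*7 + 0.5)*x = 8 + 0.5*(0.0509 + 0.8974)
x^{k+1} = 0.5844
Step 2: z-update.
Minimize 7*z^2 + 10*z + (0.5/2)*(0.5844 - z - 0.8974)^2
FOC: (2*7 + 0.5)*z = -10 + 0.5*(0.5844 - 0.8974)
z^{k+1} = -0.7004
Step 3: u-update.
u^{k+1} = -0.8974 + 0.5844 + 0.7004 = 0.3875
Step 4: Primal residual = |0.5844 + 0.7004| = 1.2849


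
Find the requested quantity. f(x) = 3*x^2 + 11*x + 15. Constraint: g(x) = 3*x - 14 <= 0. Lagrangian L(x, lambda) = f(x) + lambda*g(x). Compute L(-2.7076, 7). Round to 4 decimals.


Step 1: Evaluate f(x).
f(-2.7076) = 3*(-2.7076)^2 + 11*(-2.7076) + 15 = 7.2097
Step 2: Evaluate g(x).
g(-2.7076) = 3*-2.7076 - 14 = -22.1228
Step 3: Compute Lagrangian.
L = 7.2097 + 7*-22.1228 = -147.6499
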